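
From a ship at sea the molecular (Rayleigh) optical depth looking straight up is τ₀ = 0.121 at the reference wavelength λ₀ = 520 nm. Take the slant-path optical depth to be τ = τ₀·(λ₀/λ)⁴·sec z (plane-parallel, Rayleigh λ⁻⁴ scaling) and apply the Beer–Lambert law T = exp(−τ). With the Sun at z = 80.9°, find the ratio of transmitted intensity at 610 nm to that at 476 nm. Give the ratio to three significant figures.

Airmass: sec 80.9° = 6.3228.
τ(610 nm) = 0.121 × (520/610)⁴ × 6.3228 = 0.121 × 0.5281 × 6.3228 = 0.4040.
τ(476 nm) = 0.121 × (520/476)⁴ × 6.3228 = 0.121 × 1.4242 × 6.3228 = 1.0896.
T(610)/T(476) = exp(τ_B − τ_A) = exp(0.6856) = 1.9850.

1.99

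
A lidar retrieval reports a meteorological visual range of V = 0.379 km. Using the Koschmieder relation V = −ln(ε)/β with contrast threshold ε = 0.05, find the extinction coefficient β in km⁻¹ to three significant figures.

7.90 km⁻¹

β = −ln(0.05) / V = 2.996 / 0.379 = 7.9043 km⁻¹.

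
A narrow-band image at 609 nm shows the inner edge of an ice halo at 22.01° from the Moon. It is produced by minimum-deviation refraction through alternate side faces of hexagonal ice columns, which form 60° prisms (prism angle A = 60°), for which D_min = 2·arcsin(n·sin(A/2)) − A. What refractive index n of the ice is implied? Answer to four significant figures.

Rearranging: n = sin((D_min + A)/2) / sin(A/2).
(D_min + A)/2 = (22.01° + 60°)/2 = 41.005°.
n = sin 41.005° / sin 30° = 0.6561 / 0.5000 = 1.3122.

1.312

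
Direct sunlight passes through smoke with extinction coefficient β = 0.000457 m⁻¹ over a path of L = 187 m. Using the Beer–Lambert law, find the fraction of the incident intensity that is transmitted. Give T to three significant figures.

τ = β·L = 0.000457 × 187 = 0.0855.
T = exp(−0.0855) = 0.9181.

0.918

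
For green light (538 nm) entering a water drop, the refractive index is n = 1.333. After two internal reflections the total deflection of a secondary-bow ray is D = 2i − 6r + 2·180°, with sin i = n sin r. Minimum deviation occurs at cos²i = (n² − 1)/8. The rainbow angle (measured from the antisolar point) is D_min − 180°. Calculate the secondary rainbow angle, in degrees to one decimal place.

50.9°

cos²i = (1.77689 − 1)/8 = 0.09711; i = arccos(0.31163) = 71.843°.
sin r = sin 71.843°/1.333 = 0.71283; r = 45.466°.
D_min = 2·71.843° − 6·45.466° + 360° = 230.891°.
Rainbow angle = D_min − 180° = 50.891°.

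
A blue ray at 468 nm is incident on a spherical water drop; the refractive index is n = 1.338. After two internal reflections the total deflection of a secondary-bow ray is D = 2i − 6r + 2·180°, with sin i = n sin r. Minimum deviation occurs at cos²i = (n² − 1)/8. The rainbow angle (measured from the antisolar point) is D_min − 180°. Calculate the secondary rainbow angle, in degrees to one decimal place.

cos²i = (1.79024 − 1)/8 = 0.09878; i = arccos(0.31429) = 71.682°.
sin r = sin 71.682°/1.338 = 0.70951; r = 45.195°.
D_min = 2·71.682° − 6·45.195° + 360° = 232.193°.
Rainbow angle = D_min − 180° = 52.193°.

52.2°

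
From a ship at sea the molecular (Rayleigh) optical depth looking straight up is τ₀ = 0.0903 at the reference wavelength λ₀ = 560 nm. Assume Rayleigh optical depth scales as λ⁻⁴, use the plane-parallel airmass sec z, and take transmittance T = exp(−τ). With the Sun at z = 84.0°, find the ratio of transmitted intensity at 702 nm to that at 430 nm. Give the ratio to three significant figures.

8.46

Airmass: sec 84.0° = 9.5668.
τ(702 nm) = 0.0903 × (560/702)⁴ × 9.5668 = 0.0903 × 0.4050 × 9.5668 = 0.3498.
τ(430 nm) = 0.0903 × (560/430)⁴ × 9.5668 = 0.0903 × 2.8766 × 9.5668 = 2.4850.
T(702)/T(430) = exp(τ_B − τ_A) = exp(2.1352) = 8.4587.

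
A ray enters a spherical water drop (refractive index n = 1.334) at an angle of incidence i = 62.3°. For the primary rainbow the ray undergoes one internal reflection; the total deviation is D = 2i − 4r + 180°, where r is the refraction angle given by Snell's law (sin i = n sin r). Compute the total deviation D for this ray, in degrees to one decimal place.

sin r = sin 62.3° / 1.334 = 0.8854/1.334 = 0.6637; r = 41.58°.
D = 2·62.3° − 4·41.58° + 180° = 124.60° − 166.33° + 180° = 138.27°.

138.3°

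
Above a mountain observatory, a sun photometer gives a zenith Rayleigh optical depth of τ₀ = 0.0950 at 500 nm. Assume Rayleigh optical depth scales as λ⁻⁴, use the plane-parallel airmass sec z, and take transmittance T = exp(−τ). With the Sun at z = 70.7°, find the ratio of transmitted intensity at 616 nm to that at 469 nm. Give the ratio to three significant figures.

1.28

Airmass: sec 70.7° = 3.0256.
τ(616 nm) = 0.0950 × (500/616)⁴ × 3.0256 = 0.0950 × 0.4341 × 3.0256 = 0.1248.
τ(469 nm) = 0.0950 × (500/469)⁴ × 3.0256 = 0.0950 × 1.2918 × 3.0256 = 0.3713.
T(616)/T(469) = exp(τ_B − τ_A) = exp(0.2465) = 1.2796.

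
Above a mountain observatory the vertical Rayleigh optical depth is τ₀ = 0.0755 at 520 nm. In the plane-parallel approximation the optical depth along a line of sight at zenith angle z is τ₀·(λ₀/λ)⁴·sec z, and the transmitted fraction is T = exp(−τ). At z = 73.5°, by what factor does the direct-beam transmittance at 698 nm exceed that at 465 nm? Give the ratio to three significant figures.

1.40

Airmass: sec 73.5° = 3.5209.
τ(698 nm) = 0.0755 × (520/698)⁴ × 3.5209 = 0.0755 × 0.3080 × 3.5209 = 0.0819.
τ(465 nm) = 0.0755 × (520/465)⁴ × 3.5209 = 0.0755 × 1.5639 × 3.5209 = 0.4157.
T(698)/T(465) = exp(τ_B − τ_A) = exp(0.3338) = 1.3963.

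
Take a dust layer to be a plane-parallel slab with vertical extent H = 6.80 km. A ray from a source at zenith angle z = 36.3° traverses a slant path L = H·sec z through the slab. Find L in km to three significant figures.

sec z = 1/cos 36.3° = 1.2408.
L = 6.80 × 1.2408 = 8.437 km.

8.44 km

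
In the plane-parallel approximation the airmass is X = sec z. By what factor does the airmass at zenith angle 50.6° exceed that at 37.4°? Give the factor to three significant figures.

1.25

X(50.6°)/X(37.4°) = sec 50.6° / sec 37.4° = cos 37.4° / cos 50.6° = 0.7944/0.6347 = 1.2516.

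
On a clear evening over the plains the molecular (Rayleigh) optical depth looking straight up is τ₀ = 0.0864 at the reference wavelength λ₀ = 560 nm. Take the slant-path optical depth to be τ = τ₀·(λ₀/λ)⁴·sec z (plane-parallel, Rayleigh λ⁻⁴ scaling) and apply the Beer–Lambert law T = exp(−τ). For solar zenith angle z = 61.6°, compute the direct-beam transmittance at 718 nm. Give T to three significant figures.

0.935

sec 61.6° = 2.1025.
τ = 0.0864 × (560/718)⁴ × 2.1025 = 0.0864 × 0.3700 × 2.1025 = 0.0672.
T = exp(−0.0672) = 0.9350.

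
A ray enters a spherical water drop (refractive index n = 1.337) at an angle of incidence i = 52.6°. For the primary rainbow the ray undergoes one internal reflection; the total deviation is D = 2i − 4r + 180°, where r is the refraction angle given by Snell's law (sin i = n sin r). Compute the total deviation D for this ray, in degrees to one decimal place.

139.4°

sin r = sin 52.6° / 1.337 = 0.7944/1.337 = 0.5942; r = 36.45°.
D = 2·52.6° − 4·36.45° + 180° = 105.20° − 145.82° + 180° = 139.38°.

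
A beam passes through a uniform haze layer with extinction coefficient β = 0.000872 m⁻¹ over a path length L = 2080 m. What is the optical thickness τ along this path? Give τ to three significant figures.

τ = β·L = 0.000872 × 2080 = 1.8138.

1.81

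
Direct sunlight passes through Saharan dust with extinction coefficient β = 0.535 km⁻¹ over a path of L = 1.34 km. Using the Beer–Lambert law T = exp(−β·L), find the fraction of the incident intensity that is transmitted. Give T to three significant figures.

τ = β·L = 0.535 × 1.34 = 0.7169.
T = exp(−0.7169) = 0.4883.

0.488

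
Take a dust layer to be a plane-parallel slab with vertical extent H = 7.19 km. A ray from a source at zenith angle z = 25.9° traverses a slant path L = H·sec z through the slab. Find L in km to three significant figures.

sec z = 1/cos 25.9° = 1.1117.
L = 7.19 × 1.1117 = 7.993 km.

7.99 km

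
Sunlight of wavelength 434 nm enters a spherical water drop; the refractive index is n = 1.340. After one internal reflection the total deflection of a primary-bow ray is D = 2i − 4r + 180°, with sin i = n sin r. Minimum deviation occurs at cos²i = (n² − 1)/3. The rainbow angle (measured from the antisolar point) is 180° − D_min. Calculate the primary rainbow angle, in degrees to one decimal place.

cos²i = (1.79560 − 1)/3 = 0.26520; i = arccos(0.51498) = 59.004°.
sin r = sin 59.004°/1.340 = 0.63971; r = 39.770°.
D_min = 2·59.004° − 4·39.770° + 180° = 138.929°.
Rainbow angle = 180° − D_min = 41.071°.

41.1°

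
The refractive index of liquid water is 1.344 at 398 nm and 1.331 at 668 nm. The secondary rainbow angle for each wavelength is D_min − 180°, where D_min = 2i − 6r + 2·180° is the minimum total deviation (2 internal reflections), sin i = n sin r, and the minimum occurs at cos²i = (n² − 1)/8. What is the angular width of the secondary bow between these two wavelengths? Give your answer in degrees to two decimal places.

At 398 nm (n = 1.344): cos²i = 0.10079 → i = 71.490°, r = 44.874°, D_min = 233.733°, rainbow angle = 53.733°.
At 668 nm (n = 1.331): cos²i = 0.09645 → i = 71.907°, r = 45.575°, D_min = 230.365°, rainbow angle = 50.365°.
Angular width = |53.733° − 50.365°| = 3.368°.

3.37°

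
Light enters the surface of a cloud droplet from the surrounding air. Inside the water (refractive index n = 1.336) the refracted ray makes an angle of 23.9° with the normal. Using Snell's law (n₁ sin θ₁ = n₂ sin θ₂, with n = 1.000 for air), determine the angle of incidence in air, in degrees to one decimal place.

32.8°

Snell: sin θ_i = n · sin θ_r = 1.336 × sin 23.9° = 1.336 × 0.4051 = 0.5413.
θ_i = arcsin(0.5413) = 32.77°.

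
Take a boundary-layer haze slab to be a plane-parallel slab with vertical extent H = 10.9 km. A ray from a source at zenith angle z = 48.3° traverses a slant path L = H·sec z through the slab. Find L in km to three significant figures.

16.4 km

sec z = 1/cos 48.3° = 1.5032.
L = 10.9 × 1.5032 = 16.385 km.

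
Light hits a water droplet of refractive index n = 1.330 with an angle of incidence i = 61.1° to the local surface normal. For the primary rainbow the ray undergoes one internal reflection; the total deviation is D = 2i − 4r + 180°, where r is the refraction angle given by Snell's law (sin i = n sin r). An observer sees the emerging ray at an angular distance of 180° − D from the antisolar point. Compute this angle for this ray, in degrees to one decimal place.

sin r = sin 61.1° / 1.330 = 0.8755/1.330 = 0.6582; r = 41.17°.
D = 2·61.1° − 4·41.17° + 180° = 122.20° − 164.66° + 180° = 137.54°.
Angle from antisolar point = 180° − D = 42.46°.

42.5°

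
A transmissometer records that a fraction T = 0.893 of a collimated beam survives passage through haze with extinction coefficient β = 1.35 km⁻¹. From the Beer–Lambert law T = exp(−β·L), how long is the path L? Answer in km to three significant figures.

0.0838 km

Beer–Lambert: T = exp(−βL) ⇒ L = −ln(T)/β = −ln(0.893)/1.35 = 0.1132/1.35 = 0.08383 km.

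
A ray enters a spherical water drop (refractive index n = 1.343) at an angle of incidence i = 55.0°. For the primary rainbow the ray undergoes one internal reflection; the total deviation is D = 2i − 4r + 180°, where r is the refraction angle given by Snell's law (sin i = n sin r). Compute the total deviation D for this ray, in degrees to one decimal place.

sin r = sin 55.0° / 1.343 = 0.8192/1.343 = 0.6099; r = 37.59°.
D = 2·55.0° − 4·37.59° + 180° = 110.00° − 150.34° + 180° = 139.66°.

139.7°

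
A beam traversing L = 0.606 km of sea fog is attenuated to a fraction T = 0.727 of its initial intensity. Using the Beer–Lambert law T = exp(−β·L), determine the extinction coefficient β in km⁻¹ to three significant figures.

Beer–Lambert: T = exp(−βL) ⇒ β = −ln(T)/L = −ln(0.727)/0.606 = 0.3188/0.606 = 0.5261 km⁻¹.

0.526 km⁻¹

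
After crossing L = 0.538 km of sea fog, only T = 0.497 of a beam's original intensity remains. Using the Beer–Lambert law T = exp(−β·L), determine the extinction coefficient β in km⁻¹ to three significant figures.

1.30 km⁻¹

Beer–Lambert: T = exp(−βL) ⇒ β = −ln(T)/L = −ln(0.497)/0.538 = 0.6992/0.538 = 1.3 km⁻¹.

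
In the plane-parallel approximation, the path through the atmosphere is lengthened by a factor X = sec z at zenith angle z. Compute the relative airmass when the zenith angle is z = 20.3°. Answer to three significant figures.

1.07

X = sec z = 1/cos 20.3° = 1/0.9379 = 1.0662.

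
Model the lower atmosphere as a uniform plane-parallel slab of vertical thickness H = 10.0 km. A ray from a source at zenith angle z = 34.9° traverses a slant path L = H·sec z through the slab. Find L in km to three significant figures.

sec z = 1/cos 34.9° = 1.2193.
L = 10.0 × 1.2193 = 12.193 km.

12.2 km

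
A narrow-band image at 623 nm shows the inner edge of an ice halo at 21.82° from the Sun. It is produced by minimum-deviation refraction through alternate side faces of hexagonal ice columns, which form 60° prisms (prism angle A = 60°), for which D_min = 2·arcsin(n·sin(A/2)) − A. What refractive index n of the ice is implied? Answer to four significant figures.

Rearranging: n = sin((D_min + A)/2) / sin(A/2).
(D_min + A)/2 = (21.82° + 60°)/2 = 40.910°.
n = sin 40.910° / sin 30° = 0.6549 / 0.5000 = 1.3097.

1.310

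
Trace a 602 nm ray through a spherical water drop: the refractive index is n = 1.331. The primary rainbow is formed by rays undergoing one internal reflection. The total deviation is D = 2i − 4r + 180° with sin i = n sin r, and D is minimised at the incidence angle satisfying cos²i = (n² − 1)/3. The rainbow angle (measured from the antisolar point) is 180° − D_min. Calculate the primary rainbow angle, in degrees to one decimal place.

42.4°

cos²i = (1.77156 − 1)/3 = 0.25719; i = arccos(0.50714) = 59.527°.
sin r = sin 59.527°/1.331 = 0.64753; r = 40.356°.
D_min = 2·59.527° − 4·40.356° + 180° = 137.630°.
Rainbow angle = 180° − D_min = 42.370°.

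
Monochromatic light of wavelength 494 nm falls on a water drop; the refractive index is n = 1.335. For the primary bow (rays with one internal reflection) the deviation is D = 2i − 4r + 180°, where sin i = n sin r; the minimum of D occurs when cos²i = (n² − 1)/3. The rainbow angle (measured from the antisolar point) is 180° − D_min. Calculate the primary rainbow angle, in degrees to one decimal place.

cos²i = (1.78222 − 1)/3 = 0.26074; i = arccos(0.51063) = 59.294°.
sin r = sin 59.294°/1.335 = 0.64405; r = 40.094°.
D_min = 2·59.294° − 4·40.094° + 180° = 138.212°.
Rainbow angle = 180° − D_min = 41.788°.

41.8°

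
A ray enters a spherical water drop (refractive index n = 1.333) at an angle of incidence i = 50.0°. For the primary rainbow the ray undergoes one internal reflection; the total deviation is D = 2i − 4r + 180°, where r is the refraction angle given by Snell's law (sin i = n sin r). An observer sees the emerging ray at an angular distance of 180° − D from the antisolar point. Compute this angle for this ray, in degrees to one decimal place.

sin r = sin 50.0° / 1.333 = 0.7660/1.333 = 0.5747; r = 35.08°.
D = 2·50.0° − 4·35.08° + 180° = 100.00° − 140.31° + 180° = 139.69°.
Angle from antisolar point = 180° − D = 40.31°.

40.3°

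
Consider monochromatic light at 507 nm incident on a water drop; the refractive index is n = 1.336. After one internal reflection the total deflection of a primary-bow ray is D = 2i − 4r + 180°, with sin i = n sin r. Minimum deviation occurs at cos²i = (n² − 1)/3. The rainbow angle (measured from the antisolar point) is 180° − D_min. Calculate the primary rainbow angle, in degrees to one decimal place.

cos²i = (1.78490 − 1)/3 = 0.26163; i = arccos(0.51150) = 59.236°.
sin r = sin 59.236°/1.336 = 0.64318; r = 40.029°.
D_min = 2·59.236° − 4·40.029° + 180° = 138.356°.
Rainbow angle = 180° − D_min = 41.644°.

41.6°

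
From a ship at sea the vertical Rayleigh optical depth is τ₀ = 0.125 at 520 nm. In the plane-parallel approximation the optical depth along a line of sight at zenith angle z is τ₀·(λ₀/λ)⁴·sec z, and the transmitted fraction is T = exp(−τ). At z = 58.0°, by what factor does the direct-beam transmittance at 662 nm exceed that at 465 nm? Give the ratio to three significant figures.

1.32

Airmass: sec 58.0° = 1.8871.
τ(662 nm) = 0.125 × (520/662)⁴ × 1.8871 = 0.125 × 0.3807 × 1.8871 = 0.0898.
τ(465 nm) = 0.125 × (520/465)⁴ × 1.8871 = 0.125 × 1.5639 × 1.8871 = 0.3689.
T(662)/T(465) = exp(τ_B − τ_A) = exp(0.2791) = 1.3219.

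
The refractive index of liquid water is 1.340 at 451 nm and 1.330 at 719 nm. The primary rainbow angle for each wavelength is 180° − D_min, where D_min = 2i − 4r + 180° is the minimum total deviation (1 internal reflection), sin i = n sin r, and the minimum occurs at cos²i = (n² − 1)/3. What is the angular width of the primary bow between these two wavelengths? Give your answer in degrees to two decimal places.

At 451 nm (n = 1.340): cos²i = 0.26520 → i = 59.004°, r = 39.770°, D_min = 138.929°, rainbow angle = 41.071°.
At 719 nm (n = 1.330): cos²i = 0.25630 → i = 59.585°, r = 40.422°, D_min = 137.484°, rainbow angle = 42.516°.
Angular width = |41.071° − 42.516°| = 1.445°.

1.45°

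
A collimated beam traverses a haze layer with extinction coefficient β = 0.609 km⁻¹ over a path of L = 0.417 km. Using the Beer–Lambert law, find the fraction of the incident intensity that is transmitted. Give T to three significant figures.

τ = β·L = 0.609 × 0.417 = 0.2540.
T = exp(−0.2540) = 0.7757.

0.776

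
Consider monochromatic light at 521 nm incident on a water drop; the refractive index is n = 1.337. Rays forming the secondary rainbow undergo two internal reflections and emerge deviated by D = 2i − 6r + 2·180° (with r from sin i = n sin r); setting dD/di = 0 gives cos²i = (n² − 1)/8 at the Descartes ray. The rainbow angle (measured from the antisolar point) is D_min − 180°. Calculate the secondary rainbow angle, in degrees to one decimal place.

51.9°

cos²i = (1.78757 − 1)/8 = 0.09845; i = arccos(0.31376) = 71.714°.
sin r = sin 71.714°/1.337 = 0.71017; r = 45.249°.
D_min = 2·71.714° − 6·45.249° + 360° = 231.934°.
Rainbow angle = D_min − 180° = 51.934°.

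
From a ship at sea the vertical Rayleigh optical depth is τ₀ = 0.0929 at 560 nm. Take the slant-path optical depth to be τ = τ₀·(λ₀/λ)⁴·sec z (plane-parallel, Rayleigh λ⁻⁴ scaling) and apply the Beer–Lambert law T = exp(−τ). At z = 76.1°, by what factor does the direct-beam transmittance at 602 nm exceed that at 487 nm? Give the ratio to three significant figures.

Airmass: sec 76.1° = 4.1627.
τ(602 nm) = 0.0929 × (560/602)⁴ × 4.1627 = 0.0929 × 0.7488 × 4.1627 = 0.2896.
τ(487 nm) = 0.0929 × (560/487)⁴ × 4.1627 = 0.0929 × 1.7484 × 4.1627 = 0.6761.
T(602)/T(487) = exp(τ_B − τ_A) = exp(0.3866) = 1.4719.

1.47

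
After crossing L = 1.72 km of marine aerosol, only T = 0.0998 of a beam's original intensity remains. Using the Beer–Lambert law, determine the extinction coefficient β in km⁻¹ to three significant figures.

1.34 km⁻¹

Beer–Lambert: T = exp(−βL) ⇒ β = −ln(T)/L = −ln(0.0998)/1.72 = 2.3046/1.72 = 1.34 km⁻¹.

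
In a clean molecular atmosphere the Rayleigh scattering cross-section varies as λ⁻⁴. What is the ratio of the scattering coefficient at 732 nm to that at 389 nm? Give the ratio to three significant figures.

0.0798

Rayleigh scattering ∝ λ⁻⁴, so the ratio of coefficients is the inverse fourth power of the wavelength ratio.
σ(732)/σ(389) = (389/732)⁴ = (0.5314)⁴ = 0.07975.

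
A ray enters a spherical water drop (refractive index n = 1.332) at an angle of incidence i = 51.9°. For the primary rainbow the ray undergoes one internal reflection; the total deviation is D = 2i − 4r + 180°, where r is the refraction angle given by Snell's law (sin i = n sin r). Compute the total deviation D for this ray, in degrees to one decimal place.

138.9°

sin r = sin 51.9° / 1.332 = 0.7869/1.332 = 0.5908; r = 36.21°.
D = 2·51.9° − 4·36.21° + 180° = 103.80° − 144.85° + 180° = 138.95°.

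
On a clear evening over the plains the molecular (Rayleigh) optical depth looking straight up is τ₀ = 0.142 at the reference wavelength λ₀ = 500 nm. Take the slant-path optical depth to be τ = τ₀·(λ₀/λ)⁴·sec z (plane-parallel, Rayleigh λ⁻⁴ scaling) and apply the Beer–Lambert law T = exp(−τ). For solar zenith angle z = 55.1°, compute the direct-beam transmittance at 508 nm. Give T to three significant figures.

0.792

sec 55.1° = 1.7478.
τ = 0.142 × (500/508)⁴ × 1.7478 = 0.142 × 0.9385 × 1.7478 = 0.2329.
T = exp(−0.2329) = 0.7922.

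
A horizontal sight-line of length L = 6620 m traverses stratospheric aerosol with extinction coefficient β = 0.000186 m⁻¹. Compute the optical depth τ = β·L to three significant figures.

τ = β·L = 0.000186 × 6620 = 1.2313.

1.23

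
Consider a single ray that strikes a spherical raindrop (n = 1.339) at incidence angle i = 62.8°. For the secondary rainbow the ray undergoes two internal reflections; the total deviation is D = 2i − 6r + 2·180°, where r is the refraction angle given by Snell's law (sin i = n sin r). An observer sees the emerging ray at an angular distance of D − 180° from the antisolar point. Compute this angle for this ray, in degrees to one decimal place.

55.9°

sin r = sin 62.8° / 1.339 = 0.8894/1.339 = 0.6642; r = 41.62°.
D = 2·62.8° − 6·41.62° + 2·180° = 125.60° − 249.74° + 360° = 235.86°.
Angle from antisolar point = D − 180° = 55.86°.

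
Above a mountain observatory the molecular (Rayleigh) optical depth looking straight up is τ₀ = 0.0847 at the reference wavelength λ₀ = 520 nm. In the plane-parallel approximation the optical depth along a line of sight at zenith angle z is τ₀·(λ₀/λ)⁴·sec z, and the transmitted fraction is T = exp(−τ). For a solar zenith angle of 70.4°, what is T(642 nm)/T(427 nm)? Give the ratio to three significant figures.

Airmass: sec 70.4° = 2.9811.
τ(642 nm) = 0.0847 × (520/642)⁴ × 2.9811 = 0.0847 × 0.4304 × 2.9811 = 0.1087.
τ(427 nm) = 0.0847 × (520/427)⁴ × 2.9811 = 0.0847 × 2.1994 × 2.9811 = 0.5553.
T(642)/T(427) = exp(τ_B − τ_A) = exp(0.4467) = 1.5631.

1.56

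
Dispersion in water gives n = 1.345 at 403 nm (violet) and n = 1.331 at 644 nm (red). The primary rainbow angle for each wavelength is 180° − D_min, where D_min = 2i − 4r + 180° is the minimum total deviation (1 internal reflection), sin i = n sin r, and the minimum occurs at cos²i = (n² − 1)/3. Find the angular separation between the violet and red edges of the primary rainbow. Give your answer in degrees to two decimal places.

At 403 nm (n = 1.345): cos²i = 0.26967 → i = 58.715°, r = 39.448°, D_min = 139.635°, rainbow angle = 40.365°.
At 644 nm (n = 1.331): cos²i = 0.25719 → i = 59.527°, r = 40.356°, D_min = 137.630°, rainbow angle = 42.370°.
Angular width = |40.365° − 42.370°| = 2.005°.

2.01°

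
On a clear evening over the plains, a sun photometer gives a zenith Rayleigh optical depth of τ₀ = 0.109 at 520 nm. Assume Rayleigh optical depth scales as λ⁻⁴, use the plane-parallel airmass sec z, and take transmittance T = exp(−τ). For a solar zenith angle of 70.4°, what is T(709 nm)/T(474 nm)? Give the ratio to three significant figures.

Airmass: sec 70.4° = 2.9811.
τ(709 nm) = 0.109 × (520/709)⁴ × 2.9811 = 0.109 × 0.2894 × 2.9811 = 0.0940.
τ(474 nm) = 0.109 × (520/474)⁴ × 2.9811 = 0.109 × 1.4484 × 2.9811 = 0.4706.
T(709)/T(474) = exp(τ_B − τ_A) = exp(0.3766) = 1.4574.

1.46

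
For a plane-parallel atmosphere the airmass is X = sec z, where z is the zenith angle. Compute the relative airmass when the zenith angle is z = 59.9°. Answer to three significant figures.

X = sec z = 1/cos 59.9° = 1/0.5015 = 1.9940.

1.99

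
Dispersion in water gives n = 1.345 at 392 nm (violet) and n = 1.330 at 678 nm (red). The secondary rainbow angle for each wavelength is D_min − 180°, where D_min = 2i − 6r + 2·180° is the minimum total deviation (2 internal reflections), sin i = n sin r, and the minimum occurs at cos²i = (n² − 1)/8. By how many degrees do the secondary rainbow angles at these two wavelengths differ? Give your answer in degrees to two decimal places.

3.89°

At 392 nm (n = 1.345): cos²i = 0.10113 → i = 71.458°, r = 44.821°, D_min = 233.987°, rainbow angle = 53.987°.
At 678 nm (n = 1.330): cos²i = 0.09611 → i = 71.940°, r = 45.630°, D_min = 230.101°, rainbow angle = 50.101°.
Angular width = |53.987° − 50.101°| = 3.886°.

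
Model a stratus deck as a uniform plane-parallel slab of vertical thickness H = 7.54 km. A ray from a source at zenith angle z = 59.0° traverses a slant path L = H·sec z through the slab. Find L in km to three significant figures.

14.6 km

sec z = 1/cos 59.0° = 1.9416.
L = 7.54 × 1.9416 = 14.640 km.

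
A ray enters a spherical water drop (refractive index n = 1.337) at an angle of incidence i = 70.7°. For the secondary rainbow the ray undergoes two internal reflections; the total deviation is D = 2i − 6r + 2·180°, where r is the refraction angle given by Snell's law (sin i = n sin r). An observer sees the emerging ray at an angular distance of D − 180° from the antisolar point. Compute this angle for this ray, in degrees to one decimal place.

52.0°

sin r = sin 70.7° / 1.337 = 0.9438/1.337 = 0.7059; r = 44.90°.
D = 2·70.7° − 6·44.90° + 2·180° = 141.40° − 269.42° + 360° = 231.98°.
Angle from antisolar point = D − 180° = 51.98°.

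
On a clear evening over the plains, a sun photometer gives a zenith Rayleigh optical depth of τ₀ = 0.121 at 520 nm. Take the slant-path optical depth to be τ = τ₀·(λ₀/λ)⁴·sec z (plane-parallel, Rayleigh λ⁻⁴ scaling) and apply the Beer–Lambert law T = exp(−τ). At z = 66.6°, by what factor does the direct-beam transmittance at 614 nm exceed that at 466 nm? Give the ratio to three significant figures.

Airmass: sec 66.6° = 2.5180.
τ(614 nm) = 0.121 × (520/614)⁴ × 2.5180 = 0.121 × 0.5144 × 2.5180 = 0.1567.
τ(466 nm) = 0.121 × (520/466)⁴ × 2.5180 = 0.121 × 1.5505 × 2.5180 = 0.4724.
T(614)/T(466) = exp(τ_B − τ_A) = exp(0.3157) = 1.3712.

1.37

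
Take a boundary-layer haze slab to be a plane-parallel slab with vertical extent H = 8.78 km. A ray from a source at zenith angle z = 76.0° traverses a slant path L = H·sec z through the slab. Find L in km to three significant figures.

sec z = 1/cos 76.0° = 4.1336.
L = 8.78 × 4.1336 = 36.293 km.

36.3 km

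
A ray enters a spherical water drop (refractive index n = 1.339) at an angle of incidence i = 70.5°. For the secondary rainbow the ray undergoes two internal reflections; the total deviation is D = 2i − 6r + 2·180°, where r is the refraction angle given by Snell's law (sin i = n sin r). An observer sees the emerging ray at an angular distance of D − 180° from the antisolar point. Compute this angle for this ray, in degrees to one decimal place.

52.5°

sin r = sin 70.5° / 1.339 = 0.9426/1.339 = 0.7040; r = 44.75°.
D = 2·70.5° − 6·44.75° + 2·180° = 141.00° − 268.49° + 360° = 232.51°.
Angle from antisolar point = D − 180° = 52.51°.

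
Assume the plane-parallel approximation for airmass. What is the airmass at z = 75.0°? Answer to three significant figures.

3.86

X = sec z = 1/cos 75.0° = 1/0.2588 = 3.8637.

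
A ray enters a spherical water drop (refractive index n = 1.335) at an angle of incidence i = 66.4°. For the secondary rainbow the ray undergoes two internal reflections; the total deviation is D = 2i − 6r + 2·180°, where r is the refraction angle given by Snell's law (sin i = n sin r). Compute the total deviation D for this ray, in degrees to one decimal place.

sin r = sin 66.4° / 1.335 = 0.9164/1.335 = 0.6864; r = 43.35°.
D = 2·66.4° − 6·43.35° + 2·180° = 132.80° − 260.08° + 360° = 232.72°.

232.7°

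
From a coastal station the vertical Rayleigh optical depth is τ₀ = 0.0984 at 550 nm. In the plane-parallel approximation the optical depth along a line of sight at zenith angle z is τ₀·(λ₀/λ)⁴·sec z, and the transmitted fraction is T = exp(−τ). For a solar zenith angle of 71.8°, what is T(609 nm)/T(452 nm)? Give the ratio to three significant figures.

1.62

Airmass: sec 71.8° = 3.2017.
τ(609 nm) = 0.0984 × (550/609)⁴ × 3.2017 = 0.0984 × 0.6652 × 3.2017 = 0.2096.
τ(452 nm) = 0.0984 × (550/452)⁴ × 3.2017 = 0.0984 × 2.1923 × 3.2017 = 0.6907.
T(609)/T(452) = exp(τ_B − τ_A) = exp(0.4811) = 1.6178.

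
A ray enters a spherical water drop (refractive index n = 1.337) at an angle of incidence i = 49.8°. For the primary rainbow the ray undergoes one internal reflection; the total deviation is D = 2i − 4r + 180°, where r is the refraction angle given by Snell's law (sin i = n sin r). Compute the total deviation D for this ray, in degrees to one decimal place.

sin r = sin 49.8° / 1.337 = 0.7638/1.337 = 0.5713; r = 34.84°.
D = 2·49.8° − 4·34.84° + 180° = 99.60° − 139.36° + 180° = 140.24°.

140.2°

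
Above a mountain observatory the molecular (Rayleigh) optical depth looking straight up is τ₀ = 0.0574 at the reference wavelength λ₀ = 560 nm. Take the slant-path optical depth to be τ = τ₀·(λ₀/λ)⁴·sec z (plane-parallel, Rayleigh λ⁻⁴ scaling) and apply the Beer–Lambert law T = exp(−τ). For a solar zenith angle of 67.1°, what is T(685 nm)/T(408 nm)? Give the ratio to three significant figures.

Airmass: sec 67.1° = 2.5699.
τ(685 nm) = 0.0574 × (560/685)⁴ × 2.5699 = 0.0574 × 0.4467 × 2.5699 = 0.0659.
τ(408 nm) = 0.0574 × (560/408)⁴ × 2.5699 = 0.0574 × 3.5490 × 2.5699 = 0.5235.
T(685)/T(408) = exp(τ_B − τ_A) = exp(0.4576) = 1.5803.

1.58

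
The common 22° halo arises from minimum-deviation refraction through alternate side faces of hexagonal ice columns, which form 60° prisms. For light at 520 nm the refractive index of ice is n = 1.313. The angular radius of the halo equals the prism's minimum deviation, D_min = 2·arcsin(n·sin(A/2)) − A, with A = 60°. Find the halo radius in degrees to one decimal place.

n·sin(A/2) = 1.313 × sin 30° = 1.313 × 0.5000 = 0.6565.
D_min = 2·arcsin(0.6565) − 60° = 2 × 41.033° − 60° = 22.067°.

22.1°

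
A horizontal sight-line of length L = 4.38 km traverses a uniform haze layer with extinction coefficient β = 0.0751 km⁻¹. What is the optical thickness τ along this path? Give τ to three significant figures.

τ = β·L = 0.0751 × 4.38 = 0.3289.

0.329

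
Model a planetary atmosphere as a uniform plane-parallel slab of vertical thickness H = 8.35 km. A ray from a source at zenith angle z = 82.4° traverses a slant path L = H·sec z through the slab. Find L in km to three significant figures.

63.1 km

sec z = 1/cos 82.4° = 7.5611.
L = 8.35 × 7.5611 = 63.135 km.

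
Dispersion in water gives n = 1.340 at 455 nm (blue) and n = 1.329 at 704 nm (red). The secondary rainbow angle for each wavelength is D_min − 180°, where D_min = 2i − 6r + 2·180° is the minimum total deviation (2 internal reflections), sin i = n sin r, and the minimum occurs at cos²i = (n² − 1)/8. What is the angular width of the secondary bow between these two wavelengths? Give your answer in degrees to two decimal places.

At 455 nm (n = 1.340): cos²i = 0.09945 → i = 71.618°, r = 45.088°, D_min = 232.709°, rainbow angle = 52.709°.
At 704 nm (n = 1.329): cos²i = 0.09578 → i = 71.972°, r = 45.685°, D_min = 229.837°, rainbow angle = 49.837°.
Angular width = |52.709° − 49.837°| = 2.872°.

2.87°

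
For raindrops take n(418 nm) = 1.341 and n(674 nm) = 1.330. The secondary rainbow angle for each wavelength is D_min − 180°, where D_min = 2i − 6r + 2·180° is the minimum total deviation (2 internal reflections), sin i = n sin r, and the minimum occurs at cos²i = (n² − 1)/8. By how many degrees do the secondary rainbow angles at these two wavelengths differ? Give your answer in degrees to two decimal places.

2.86°

At 418 nm (n = 1.341): cos²i = 0.09979 → i = 71.586°, r = 45.034°, D_min = 232.966°, rainbow angle = 52.966°.
At 674 nm (n = 1.330): cos²i = 0.09611 → i = 71.940°, r = 45.630°, D_min = 230.101°, rainbow angle = 50.101°.
Angular width = |52.966° − 50.101°| = 2.865°.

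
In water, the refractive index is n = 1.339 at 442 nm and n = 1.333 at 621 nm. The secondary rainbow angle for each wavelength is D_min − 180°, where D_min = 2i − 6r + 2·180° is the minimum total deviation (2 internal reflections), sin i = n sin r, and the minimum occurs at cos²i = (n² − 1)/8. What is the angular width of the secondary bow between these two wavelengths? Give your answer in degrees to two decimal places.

At 442 nm (n = 1.339): cos²i = 0.09912 → i = 71.650°, r = 45.141°, D_min = 232.451°, rainbow angle = 52.451°.
At 621 nm (n = 1.333): cos²i = 0.09711 → i = 71.843°, r = 45.466°, D_min = 230.891°, rainbow angle = 50.891°.
Angular width = |52.451° − 50.891°| = 1.560°.

1.56°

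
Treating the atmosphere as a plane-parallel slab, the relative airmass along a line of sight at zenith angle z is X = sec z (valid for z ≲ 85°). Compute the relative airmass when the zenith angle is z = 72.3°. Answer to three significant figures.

X = sec z = 1/cos 72.3° = 1/0.3040 = 3.2891.

3.29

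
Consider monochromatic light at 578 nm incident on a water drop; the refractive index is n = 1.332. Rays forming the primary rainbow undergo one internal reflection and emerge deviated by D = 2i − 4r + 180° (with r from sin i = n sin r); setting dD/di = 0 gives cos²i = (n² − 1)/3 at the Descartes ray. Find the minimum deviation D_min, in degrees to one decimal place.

cos²i = (1.77422 − 1)/3 = 0.25807; i = arccos(0.50801) = 59.469°.
sin r = sin 59.469°/1.332 = 0.64666; r = 40.290°.
D_min = 2·59.469° − 4·40.290° + 180° = 137.776°.

137.8°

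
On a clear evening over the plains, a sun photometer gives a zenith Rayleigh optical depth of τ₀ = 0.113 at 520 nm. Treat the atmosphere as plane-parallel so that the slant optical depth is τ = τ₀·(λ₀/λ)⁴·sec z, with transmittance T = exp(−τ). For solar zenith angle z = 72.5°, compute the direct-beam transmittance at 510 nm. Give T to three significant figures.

sec 72.5° = 3.3255.
τ = 0.113 × (520/510)⁴ × 3.3255 = 0.113 × 1.0808 × 3.3255 = 0.4061.
T = exp(−0.4061) = 0.6662.

0.666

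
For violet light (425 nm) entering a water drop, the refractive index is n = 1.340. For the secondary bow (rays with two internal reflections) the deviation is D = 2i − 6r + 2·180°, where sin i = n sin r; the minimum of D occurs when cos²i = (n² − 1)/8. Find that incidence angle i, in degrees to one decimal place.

cos²i = (1.340² − 1)/8 = (1.79560 − 1)/8 = 0.09945.
cos i = 0.31536, so i = 71.618°.

71.6°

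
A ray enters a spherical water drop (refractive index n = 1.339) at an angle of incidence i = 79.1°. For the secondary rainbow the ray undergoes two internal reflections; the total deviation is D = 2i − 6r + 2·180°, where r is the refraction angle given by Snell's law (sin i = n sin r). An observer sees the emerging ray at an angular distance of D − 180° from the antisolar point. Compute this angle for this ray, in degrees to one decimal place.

sin r = sin 79.1° / 1.339 = 0.9820/1.339 = 0.7334; r = 47.17°.
D = 2·79.1° − 6·47.17° + 2·180° = 158.20° − 283.01° + 360° = 235.19°.
Angle from antisolar point = D − 180° = 55.19°.

55.2°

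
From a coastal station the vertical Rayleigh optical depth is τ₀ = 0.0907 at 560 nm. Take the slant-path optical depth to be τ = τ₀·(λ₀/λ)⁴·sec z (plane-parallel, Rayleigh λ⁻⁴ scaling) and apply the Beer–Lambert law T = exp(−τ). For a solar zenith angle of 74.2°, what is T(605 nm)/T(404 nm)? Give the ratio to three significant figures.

Airmass: sec 74.2° = 3.6727.
τ(605 nm) = 0.0907 × (560/605)⁴ × 3.6727 = 0.0907 × 0.7341 × 3.6727 = 0.2445.
τ(404 nm) = 0.0907 × (560/404)⁴ × 3.6727 = 0.0907 × 3.6917 × 3.6727 = 1.2298.
T(605)/T(404) = exp(τ_B − τ_A) = exp(0.9852) = 2.6784.

2.68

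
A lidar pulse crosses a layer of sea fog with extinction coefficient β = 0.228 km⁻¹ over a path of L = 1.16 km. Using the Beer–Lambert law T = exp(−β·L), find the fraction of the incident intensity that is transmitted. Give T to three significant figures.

τ = β·L = 0.228 × 1.16 = 0.2645.
T = exp(−0.2645) = 0.7676.

0.768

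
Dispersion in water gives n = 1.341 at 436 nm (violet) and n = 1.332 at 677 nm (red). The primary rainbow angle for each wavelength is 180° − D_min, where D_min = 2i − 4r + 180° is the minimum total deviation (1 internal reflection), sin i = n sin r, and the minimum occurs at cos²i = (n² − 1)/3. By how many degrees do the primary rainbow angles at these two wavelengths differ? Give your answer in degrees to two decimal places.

1.29°

At 436 nm (n = 1.341): cos²i = 0.26609 → i = 58.946°, r = 39.705°, D_min = 139.071°, rainbow angle = 40.929°.
At 677 nm (n = 1.332): cos²i = 0.25807 → i = 59.469°, r = 40.290°, D_min = 137.776°, rainbow angle = 42.224°.
Angular width = |40.929° − 42.224°| = 1.295°.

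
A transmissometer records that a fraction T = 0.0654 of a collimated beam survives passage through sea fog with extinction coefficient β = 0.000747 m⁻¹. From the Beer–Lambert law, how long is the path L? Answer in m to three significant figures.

3650 m

Beer–Lambert: T = exp(−βL) ⇒ L = −ln(T)/β = −ln(0.0654)/0.000747 = 2.7272/0.000747 = 3651 m.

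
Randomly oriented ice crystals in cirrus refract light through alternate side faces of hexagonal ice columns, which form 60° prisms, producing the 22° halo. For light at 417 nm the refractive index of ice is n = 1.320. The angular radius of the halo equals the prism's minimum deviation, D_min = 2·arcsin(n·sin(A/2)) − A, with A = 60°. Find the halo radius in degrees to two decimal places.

n·sin(A/2) = 1.320 × sin 30° = 1.320 × 0.5000 = 0.6600.
D_min = 2·arcsin(0.6600) − 60° = 2 × 41.300° − 60° = 22.600°.

22.60°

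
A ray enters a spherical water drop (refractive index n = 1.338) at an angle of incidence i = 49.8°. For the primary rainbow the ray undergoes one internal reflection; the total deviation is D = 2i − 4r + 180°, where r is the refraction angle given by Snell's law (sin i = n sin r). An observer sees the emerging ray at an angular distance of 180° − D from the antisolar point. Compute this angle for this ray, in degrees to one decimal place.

39.6°

sin r = sin 49.8° / 1.338 = 0.7638/1.338 = 0.5708; r = 34.81°.
D = 2·49.8° − 4·34.81° + 180° = 99.60° − 139.24° + 180° = 140.36°.
Angle from antisolar point = 180° − D = 39.64°.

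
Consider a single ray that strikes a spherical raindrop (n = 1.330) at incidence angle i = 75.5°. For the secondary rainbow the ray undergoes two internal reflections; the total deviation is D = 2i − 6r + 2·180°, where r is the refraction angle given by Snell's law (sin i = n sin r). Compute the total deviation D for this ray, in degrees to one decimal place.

sin r = sin 75.5° / 1.330 = 0.9681/1.330 = 0.7279; r = 46.71°.
D = 2·75.5° − 6·46.71° + 2·180° = 151.00° − 280.28° + 360° = 230.72°.

230.7°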